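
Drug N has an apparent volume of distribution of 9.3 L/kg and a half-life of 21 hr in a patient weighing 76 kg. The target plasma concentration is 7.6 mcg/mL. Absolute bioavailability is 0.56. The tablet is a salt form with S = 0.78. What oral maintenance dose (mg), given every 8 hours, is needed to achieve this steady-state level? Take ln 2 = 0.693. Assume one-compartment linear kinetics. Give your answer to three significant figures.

Total Vd = 9.3 × 76 = 706.8 L
CL = ln 2 · Vd / t½ = 0.693 × 706.8 / 21 = 23.32 L/h
D = CL × Css × τ / F / S = 23.32 × 7.6 × 8 / 0.56 / 0.78 = 3246 mg

3250 mg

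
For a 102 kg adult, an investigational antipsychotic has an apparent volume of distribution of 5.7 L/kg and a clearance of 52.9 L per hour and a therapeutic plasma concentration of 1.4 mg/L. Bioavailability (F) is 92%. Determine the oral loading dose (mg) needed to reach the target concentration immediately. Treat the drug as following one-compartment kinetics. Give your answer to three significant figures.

885 mg

Vd(total) = 102 kg × 5.7 L/kg = 581.4 L
LD = Vd × C / F = 581.4 × 1.400 / 0.92 = 884.7 mg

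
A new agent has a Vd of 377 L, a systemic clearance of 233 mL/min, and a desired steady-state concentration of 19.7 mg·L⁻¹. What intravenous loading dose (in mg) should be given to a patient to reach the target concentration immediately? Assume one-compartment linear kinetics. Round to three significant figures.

LD = Vd × C = 377.0 × 19.70 = 7427 mg

7430 mg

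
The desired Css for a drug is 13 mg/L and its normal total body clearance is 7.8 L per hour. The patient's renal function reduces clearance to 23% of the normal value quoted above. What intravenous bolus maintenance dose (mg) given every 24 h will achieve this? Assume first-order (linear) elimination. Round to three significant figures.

Patient clearance = 0.23 × 7.800 = 1.794 L/h
D = CL × Css × τ = 1.794 × 13 × 24 = 559.7 mg

560 mg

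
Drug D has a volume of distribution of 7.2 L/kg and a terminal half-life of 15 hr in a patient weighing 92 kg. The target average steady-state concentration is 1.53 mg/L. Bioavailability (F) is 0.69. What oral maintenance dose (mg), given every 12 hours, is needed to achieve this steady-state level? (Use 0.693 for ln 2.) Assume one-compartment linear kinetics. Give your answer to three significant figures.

Vd = 7.2 L/kg × 92 kg = 662.4 L
CL = 0.693 × Vd / t½ = 0.693 × 662.4 / 15 = 30.60 L/h
D = CL × Css × τ / F = 30.60 × 1.53 × 12 / 0.69 = 814.2 mg

814 mg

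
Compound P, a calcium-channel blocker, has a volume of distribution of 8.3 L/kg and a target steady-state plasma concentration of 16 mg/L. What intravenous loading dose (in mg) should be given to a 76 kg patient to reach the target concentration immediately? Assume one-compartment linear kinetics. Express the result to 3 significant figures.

Vd = 8.3 L/kg × 76 kg = 630.8 L
LD = Vd × C = 630.8 × 16.00 = 10090 mg

10100 mg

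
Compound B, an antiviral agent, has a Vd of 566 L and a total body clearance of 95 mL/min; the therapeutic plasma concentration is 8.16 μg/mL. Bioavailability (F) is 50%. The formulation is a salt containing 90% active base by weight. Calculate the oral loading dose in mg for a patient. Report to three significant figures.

10300 mg

The loading dose fills Vd to the target concentration; clearance is irrelevant here.
LD = Vd × C / F / S = 566.0 × 8.160 / 0.5 / 0.9 = 10260 mg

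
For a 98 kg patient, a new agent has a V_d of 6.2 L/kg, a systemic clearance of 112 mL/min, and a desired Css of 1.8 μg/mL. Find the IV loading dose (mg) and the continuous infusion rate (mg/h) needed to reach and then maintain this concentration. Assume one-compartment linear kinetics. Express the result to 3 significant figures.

Vd = 6.2 L/kg × 98 kg = 607.6 L
LD = Vd · C_target = 607.6 × 1.8 = 1094 mg
CL = 112 mL/min = 112 × 0.06 = 6.720 L/h
Maintenance: replace elimination → rate = CL × Css = 6.720 × 1.8 = 12.10 mg/h

(a) 1090 mg; (b) 12.1 mg/h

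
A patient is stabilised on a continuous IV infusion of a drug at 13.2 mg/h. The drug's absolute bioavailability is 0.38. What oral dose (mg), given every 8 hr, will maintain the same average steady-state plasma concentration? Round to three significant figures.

To maintain the same Css, the systemic dosing rate must be unchanged: F·D/τ = infusion rate.
D = rate × τ / F = 13.2 × 8 / 0.38 = 277.9 mg

278 mg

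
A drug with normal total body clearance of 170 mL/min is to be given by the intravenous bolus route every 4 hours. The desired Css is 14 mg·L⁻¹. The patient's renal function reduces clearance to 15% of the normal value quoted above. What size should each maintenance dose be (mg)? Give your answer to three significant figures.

Convert clearance: 170 mL/min × 60 min/h ÷ 1000 mL/L = 10.20 L/h
Patient clearance = 0.15 × 10.20 = 1.530 L/h
D = CL × Css × τ = 1.530 × 14 × 4 = 85.68 mg

85.7 mg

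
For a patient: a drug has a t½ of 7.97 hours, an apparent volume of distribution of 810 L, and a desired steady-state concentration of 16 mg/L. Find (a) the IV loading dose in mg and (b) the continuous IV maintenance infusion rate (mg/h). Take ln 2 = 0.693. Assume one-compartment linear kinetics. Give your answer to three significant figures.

LD = Vd × C = 810.0 × 16 = 12960 mg
CL = 0.693 × Vd / t½ = 0.693 × 810.0 / 7.97 = 70.43 L/h
Infusion rate = CL × Css = 70.43 × 16 = 1127 mg/h

(a) 13000 mg; (b) 1130 mg/h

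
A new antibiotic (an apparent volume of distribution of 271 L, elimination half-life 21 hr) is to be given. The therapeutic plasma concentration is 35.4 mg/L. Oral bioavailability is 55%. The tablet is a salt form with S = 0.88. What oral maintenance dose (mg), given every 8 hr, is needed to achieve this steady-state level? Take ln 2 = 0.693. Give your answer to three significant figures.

k = 0.693/21 = 0.03300 h⁻¹, so CL = k·Vd = 0.03300 × 271.0 = 8.943 L/h
D = CL × Css × τ / F / S = 8.943 × 35.4 × 8 / 0.55 / 0.88 = 5233 mg

5230 mg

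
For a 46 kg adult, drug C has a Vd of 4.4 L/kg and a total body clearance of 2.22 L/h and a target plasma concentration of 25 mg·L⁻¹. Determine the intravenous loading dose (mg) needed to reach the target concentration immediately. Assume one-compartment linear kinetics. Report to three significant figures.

5060 mg

Vd(total) = 46 kg × 4.4 L/kg = 202.4 L
LD = Vd × C = 202.4 × 25.00 = 5060 mg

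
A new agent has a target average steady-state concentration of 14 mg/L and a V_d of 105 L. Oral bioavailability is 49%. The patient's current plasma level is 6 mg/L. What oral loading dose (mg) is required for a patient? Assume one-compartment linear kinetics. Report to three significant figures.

Concentration deficit ΔC = 14 − 6 = 8.000 mg/L
LD = Vd × ΔC / F = 105.0 × 8.000 / 0.49 = 1714 mg

1710 mg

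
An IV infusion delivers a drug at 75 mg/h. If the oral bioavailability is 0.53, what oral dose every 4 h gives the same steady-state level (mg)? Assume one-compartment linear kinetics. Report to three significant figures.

566 mg

To maintain the same Css, the systemic dosing rate must be unchanged: F·D/τ = infusion rate.
D = rate × τ / F = 75 × 4 / 0.53 = 566.0 mg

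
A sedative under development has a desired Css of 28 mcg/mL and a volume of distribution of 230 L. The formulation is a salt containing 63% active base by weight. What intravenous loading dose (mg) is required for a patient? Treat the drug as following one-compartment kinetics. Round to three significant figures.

LD = Vd × C / S = 230.0 × 28.00 / 0.63 = 10220 mg

10200 mg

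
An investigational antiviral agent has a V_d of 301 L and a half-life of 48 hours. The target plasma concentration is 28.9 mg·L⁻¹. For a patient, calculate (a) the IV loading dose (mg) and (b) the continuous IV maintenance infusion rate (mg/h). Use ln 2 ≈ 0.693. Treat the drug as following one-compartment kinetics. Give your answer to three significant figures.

(a) 8700 mg; (b) 126 mg/h

LD = Vd × C = 301.0 × 28.9 = 8699 mg
CL = 0.693 × Vd / t½ = 0.693 × 301.0 / 48 = 4.346 L/h
Infusion rate = CL × Css = 4.346 × 28.9 = 125.6 mg/h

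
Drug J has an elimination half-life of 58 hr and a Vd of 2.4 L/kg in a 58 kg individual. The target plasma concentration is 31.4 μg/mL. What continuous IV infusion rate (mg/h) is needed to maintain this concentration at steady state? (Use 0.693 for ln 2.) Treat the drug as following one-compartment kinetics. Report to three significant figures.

52.2 mg/h

Vd(total) = 58 kg × 2.4 L/kg = 139.2 L
k = 0.693/58 = 0.01195 h⁻¹, so CL = k·Vd = 0.01195 × 139.2 = 1.663 L/h
Infusion rate = CL × Css = 1.663 × 31.4 = 52.22 mg/h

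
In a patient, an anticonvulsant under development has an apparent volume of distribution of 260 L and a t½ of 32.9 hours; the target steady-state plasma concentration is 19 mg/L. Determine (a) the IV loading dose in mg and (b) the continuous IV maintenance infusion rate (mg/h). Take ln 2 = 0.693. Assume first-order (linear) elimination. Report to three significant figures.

(a) 4940 mg; (b) 104 mg/h

LD = Vd × C = 260.0 × 19 = 4940 mg
CL = 0.693 × Vd / t½ = 0.693 × 260.0 / 32.9 = 5.477 L/h
Infusion rate = CL × Css = 5.477 × 19 = 104.1 mg/h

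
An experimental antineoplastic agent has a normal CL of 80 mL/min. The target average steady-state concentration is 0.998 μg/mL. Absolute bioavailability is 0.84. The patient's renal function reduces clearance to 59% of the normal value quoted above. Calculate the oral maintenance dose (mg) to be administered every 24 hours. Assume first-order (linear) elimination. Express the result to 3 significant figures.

80.8 mg

Convert clearance: 80 mL/min × 60 min/h ÷ 1000 mL/L = 4.800 L/h
Patient clearance = 0.59 × 4.800 = 2.832 L/h
D = CL × Css × τ / F = 2.832 × 0.998 × 24 / 0.84 = 80.75 mg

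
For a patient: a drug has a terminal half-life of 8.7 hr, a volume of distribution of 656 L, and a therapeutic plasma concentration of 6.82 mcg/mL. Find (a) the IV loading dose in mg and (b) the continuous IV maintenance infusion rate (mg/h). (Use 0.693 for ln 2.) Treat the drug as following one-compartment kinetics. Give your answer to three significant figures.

(a) 4470 mg; (b) 356 mg/h

LD = Vd × C = 656.0 × 6.82 = 4474 mg
CL = 0.693 × Vd / t½ = 0.693 × 656.0 / 8.7 = 52.25 L/h
Infusion rate = CL × Css = 52.25 × 6.82 = 356.3 mg/h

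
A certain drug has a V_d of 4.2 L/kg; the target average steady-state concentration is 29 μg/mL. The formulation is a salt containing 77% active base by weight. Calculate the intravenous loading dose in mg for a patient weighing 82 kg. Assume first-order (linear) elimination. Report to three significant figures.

Vd = 4.2 L/kg × 82 kg = 344.4 L
The loading dose fills Vd to the target concentration.
LD = Vd × C / S = 344.4 × 29.00 / 0.77 = 12970 mg

13000 mg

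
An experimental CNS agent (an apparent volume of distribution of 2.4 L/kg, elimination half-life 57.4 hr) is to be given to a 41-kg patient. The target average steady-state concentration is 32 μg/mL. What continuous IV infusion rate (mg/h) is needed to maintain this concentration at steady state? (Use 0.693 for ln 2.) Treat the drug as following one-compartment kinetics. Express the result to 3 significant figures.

Total Vd = 2.4 × 41 = 98.40 L
CL = 0.693 × Vd / t½ = 0.693 × 98.40 / 57.4 = 1.188 L/h
Infusion rate = CL × Css = 1.188 × 32 = 38.02 mg/h

38.0 mg/h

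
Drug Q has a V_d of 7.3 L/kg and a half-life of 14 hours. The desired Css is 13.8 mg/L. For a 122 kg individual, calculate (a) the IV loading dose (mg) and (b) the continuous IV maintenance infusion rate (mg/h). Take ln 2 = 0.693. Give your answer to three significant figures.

(a) 12300 mg; (b) 608 mg/h

Vd = 7.3 L/kg × 122 kg = 890.6 L
LD = Vd × C = 890.6 × 13.8 = 12290 mg
CL = 0.693 × Vd / t½ = 0.693 × 890.6 / 14 = 44.08 L/h
Infusion rate = CL × Css = 44.08 × 13.8 = 608.3 mg/h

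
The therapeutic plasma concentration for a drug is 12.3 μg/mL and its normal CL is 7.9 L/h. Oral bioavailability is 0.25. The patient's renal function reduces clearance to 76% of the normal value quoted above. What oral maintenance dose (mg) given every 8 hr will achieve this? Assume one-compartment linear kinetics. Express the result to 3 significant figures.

Patient clearance = 0.76 × 7.900 = 6.004 L/h
D = CL × Css × τ / F = 6.004 × 12.3 × 8 / 0.25 = 2363 mg

2360 mg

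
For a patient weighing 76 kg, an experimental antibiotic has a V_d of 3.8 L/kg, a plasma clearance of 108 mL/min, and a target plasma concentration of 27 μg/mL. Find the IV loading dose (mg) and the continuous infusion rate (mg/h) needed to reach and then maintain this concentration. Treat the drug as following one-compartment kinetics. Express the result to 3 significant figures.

(a) 7800 mg; (b) 175 mg/h

Vd(total) = 76 kg × 3.8 L/kg = 288.8 L
Loading dose = Vd × C = 288.8 × 27 = 7798 mg
CL = 108 mL/min × 60/1000 = 6.480 L/h
Maintenance infusion rate = CL × Css = 6.480 × 27 = 175.0 mg/h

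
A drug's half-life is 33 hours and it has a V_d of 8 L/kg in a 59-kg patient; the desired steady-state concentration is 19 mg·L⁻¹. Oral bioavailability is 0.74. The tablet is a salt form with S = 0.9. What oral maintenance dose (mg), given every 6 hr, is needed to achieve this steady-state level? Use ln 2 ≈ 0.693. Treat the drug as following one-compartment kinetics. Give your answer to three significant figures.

1700 mg

Vd(total) = 59 kg × 8 L/kg = 472.0 L
CL = ln 2 · Vd / t½ = 0.693 × 472.0 / 33 = 9.912 L/h
D = CL × Css × τ / F / S = 9.912 × 19 × 6 / 0.74 / 0.9 = 1697 mg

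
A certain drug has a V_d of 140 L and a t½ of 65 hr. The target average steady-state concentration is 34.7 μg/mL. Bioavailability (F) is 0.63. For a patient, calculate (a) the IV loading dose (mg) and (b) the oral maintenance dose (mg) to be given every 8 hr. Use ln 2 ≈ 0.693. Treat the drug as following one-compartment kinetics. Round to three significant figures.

LD = Vd × C = 140.0 × 34.7 = 4858 mg
CL = 0.693 × Vd / t½ = 0.693 × 140.0 / 65 = 1.493 L/h
D = CL × Css × τ / F = 1.493 × 34.7 × 8 / 0.63 = 657.9 mg

(a) 4860 mg; (b) 658 mg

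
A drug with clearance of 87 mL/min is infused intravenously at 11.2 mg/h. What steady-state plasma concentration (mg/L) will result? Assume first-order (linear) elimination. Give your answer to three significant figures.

2.15 mg/L

CL = 87 mL/min × 60/1000 = 5.220 L/h
Css = rate / CL = 11.2 / 5.220 = 2.146 mg/L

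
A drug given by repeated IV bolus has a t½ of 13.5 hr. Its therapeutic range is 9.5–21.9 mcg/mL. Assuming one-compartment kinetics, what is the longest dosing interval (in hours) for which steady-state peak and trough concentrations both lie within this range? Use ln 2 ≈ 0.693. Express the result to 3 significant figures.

16.3 h

k = 0.693 / t½ = 0.693 / 13.5 = 0.05133 h⁻¹
Between IV bolus doses, concentration decays as C = C₀·e^(−kτ), so C_peak/C_trough = e^(kτ).
τ_max = ln(C_peak/C_trough) / k = ln(21.9/9.5) / 0.05133 = 0.8352 / 0.05133 = 16.27 h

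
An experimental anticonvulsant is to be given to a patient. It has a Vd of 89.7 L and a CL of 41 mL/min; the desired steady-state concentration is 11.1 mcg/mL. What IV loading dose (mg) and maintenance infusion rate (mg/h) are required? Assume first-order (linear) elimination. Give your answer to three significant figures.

Loading dose = Vd × C = 89.70 × 11.1 = 995.7 mg
Convert clearance: 41 mL/min × 60 min/h ÷ 1000 mL/L = 2.460 L/h
Maintenance infusion rate = CL × Css = 2.460 × 11.1 = 27.31 mg/h

(a) 996 mg; (b) 27.3 mg/h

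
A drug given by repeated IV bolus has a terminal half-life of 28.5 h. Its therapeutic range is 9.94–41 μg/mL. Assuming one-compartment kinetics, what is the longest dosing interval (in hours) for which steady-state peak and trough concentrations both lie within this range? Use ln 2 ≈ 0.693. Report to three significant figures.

k = 0.693 / t½ = 0.693 / 28.5 = 0.02432 h⁻¹
Between IV bolus doses, concentration decays as C = C₀·e^(−kτ), so C_peak/C_trough = e^(kτ).
τ_max = ln(C_peak/C_trough) / k = ln(41/9.94) / 0.02432 = 1.417 / 0.02432 = 58.26 h

58.3 h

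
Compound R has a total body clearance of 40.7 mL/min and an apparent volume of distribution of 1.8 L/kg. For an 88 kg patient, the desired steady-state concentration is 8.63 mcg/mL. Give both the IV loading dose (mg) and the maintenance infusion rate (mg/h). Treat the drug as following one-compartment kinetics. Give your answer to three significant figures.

Vd = 1.8 L/kg × 88 kg = 158.4 L
Loading dose = Vd × C = 158.4 × 8.63 = 1367 mg
CL = 40.7 mL/min × 60/1000 = 2.442 L/h
Maintenance infusion rate = CL × Css = 2.442 × 8.63 = 21.07 mg/h

(a) 1370 mg; (b) 21.1 mg/h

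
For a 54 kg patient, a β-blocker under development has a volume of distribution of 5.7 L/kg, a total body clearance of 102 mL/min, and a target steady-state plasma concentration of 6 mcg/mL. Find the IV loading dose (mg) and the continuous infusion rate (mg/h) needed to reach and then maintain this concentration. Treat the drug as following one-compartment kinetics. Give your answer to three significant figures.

(a) 1850 mg; (b) 36.7 mg/h

Vd(total) = 54 kg × 5.7 L/kg = 307.8 L
LD = Vd · C_target = 307.8 × 6 = 1847 mg
CL = 102 mL/min = 102 × 0.06 = 6.120 L/h
Infusion rate = 6.120 L/h × 6 mg/L = 36.72 mg/h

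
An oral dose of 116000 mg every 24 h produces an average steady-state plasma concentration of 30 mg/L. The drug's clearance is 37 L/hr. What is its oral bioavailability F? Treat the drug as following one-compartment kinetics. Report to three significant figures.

0.230

F·D/τ = CL·Css at steady state → F = CL·Css·τ / D.
F = 37 × 30 × 24 / 116000 = 0.230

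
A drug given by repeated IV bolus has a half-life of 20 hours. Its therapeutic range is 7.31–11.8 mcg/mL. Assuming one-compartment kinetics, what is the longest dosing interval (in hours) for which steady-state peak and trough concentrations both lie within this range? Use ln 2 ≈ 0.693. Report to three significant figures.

13.8 h

k = 0.693 / t½ = 0.693 / 20 = 0.03465 h⁻¹
Between IV bolus doses, concentration decays as C = C₀·e^(−kτ), so C_peak/C_trough = e^(kτ).
τ_max = ln(C_peak/C_trough) / k = ln(11.8/7.31) / 0.03465 = 0.4789 / 0.03465 = 13.82 h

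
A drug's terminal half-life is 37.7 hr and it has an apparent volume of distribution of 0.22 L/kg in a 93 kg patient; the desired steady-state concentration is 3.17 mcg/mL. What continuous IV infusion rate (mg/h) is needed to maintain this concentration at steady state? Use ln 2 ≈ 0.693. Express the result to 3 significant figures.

1.19 mg/h

Vd = 0.22 L/kg × 93 kg = 20.46 L
k = 0.693/37.7 = 0.01838 h⁻¹, so CL = k·Vd = 0.01838 × 20.46 = 0.3761 L/h
Infusion rate = CL × Css = 0.3761 × 3.17 = 1.192 mg/h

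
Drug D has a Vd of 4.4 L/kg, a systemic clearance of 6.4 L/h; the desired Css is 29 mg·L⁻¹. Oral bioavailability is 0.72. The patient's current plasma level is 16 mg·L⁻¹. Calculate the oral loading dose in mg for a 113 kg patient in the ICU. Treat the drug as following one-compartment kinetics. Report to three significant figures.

8980 mg

Total Vd = 4.4 × 113 = 497.2 L
Concentration deficit ΔC = 29 − 16 = 13.00 mg/L
LD = Vd × ΔC / F = 497.2 × 13.00 / 0.72 = 8977 mg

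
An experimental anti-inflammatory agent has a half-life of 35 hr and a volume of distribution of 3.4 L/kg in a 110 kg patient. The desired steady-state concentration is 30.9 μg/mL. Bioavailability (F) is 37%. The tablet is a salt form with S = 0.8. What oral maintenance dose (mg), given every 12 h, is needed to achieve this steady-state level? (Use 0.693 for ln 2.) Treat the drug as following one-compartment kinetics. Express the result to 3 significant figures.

Total Vd = 3.4 × 110 = 374.0 L
CL = ln 2 · Vd / t½ = 0.693 × 374.0 / 35 = 7.405 L/h
D = CL × Css × τ / F / S = 7.405 × 30.9 × 12 / 0.37 / 0.8 = 9276 mg

9280 mg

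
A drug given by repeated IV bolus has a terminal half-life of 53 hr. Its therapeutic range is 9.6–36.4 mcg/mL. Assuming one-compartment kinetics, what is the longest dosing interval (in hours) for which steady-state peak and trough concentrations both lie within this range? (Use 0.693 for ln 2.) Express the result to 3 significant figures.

102 h

k = 0.693 / t½ = 0.693 / 53 = 0.01308 h⁻¹
Between IV bolus doses, concentration decays as C = C₀·e^(−kτ), so C_peak/C_trough = e^(kτ).
τ_max = ln(C_peak/C_trough) / k = ln(36.4/9.6) / 0.01308 = 1.333 / 0.01308 = 101.9 h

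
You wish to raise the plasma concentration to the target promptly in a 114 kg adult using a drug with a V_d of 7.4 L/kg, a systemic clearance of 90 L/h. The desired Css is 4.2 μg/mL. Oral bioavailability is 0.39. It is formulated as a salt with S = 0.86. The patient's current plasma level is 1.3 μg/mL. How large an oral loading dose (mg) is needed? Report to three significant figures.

Vd = 7.4 L/kg × 114 kg = 843.6 L
The loading dose fills Vd to the target concentration.
Concentration deficit ΔC = 4.2 − 1.3 = 2.900 mg/L
LD = Vd × ΔC / F / S = 843.6 × 2.900 / 0.39 / 0.86 = 7294 mg

7290 mg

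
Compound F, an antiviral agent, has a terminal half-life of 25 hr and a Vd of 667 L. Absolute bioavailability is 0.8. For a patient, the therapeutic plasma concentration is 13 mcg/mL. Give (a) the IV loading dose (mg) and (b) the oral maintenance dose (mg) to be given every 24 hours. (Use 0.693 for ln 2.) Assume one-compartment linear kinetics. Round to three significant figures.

LD = Vd × C = 667.0 × 13 = 8671 mg
CL = 0.693 × Vd / t½ = 0.693 × 667.0 / 25 = 18.49 L/h
D = CL × Css × τ / F = 18.49 × 13 × 24 / 0.8 = 7211 mg

(a) 8670 mg; (b) 7210 mg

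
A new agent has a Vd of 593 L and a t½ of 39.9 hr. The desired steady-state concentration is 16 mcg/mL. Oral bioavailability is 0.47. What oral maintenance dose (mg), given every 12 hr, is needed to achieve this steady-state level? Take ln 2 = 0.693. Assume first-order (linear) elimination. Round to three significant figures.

CL = ln 2 · Vd / t½ = 0.693 × 593.0 / 39.9 = 10.30 L/h
D = CL × Css × τ / F = 10.30 × 16 × 12 / 0.47 = 4208 mg

4210 mg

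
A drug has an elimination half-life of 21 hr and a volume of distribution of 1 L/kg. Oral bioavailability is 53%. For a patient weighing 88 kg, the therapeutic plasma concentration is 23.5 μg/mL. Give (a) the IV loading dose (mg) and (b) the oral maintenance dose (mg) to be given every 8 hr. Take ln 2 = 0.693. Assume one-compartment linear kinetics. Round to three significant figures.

Total Vd = 1 × 88 = 88.00 L
LD = Vd × C = 88.00 × 23.5 = 2068 mg
CL = 0.693 × Vd / t½ = 0.693 × 88.00 / 21 = 2.904 L/h
D = CL × Css × τ / F = 2.904 × 23.5 × 8 / 0.53 = 1030 mg

(a) 2070 mg; (b) 1030 mg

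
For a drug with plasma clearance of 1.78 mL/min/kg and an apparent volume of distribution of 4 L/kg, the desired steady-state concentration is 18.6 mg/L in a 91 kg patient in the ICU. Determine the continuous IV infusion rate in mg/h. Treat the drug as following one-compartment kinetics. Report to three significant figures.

181 mg/h

CL = 1.78 mL/min/kg × 91 kg = 162.0 mL/min = 162.0 × 60/1000 = 9.720 L/h
Infusion rate = CL · Css = 9.720 L/h × 18.6 mg/L = 180.8 mg/h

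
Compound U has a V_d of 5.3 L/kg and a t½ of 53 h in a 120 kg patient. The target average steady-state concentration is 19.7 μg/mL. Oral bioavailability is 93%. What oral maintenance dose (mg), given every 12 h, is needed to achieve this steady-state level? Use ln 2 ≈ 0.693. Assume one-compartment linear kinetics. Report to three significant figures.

Total Vd = 5.3 × 120 = 636.0 L
CL = ln 2 · Vd / t½ = 0.693 × 636.0 / 53 = 8.316 L/h
D = CL × Css × τ / F = 8.316 × 19.7 × 12 / 0.93 = 2114 mg

2110 mg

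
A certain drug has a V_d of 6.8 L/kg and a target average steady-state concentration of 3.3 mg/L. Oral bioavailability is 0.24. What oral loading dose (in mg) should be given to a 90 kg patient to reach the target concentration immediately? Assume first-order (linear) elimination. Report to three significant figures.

Vd(total) = 90 kg × 6.8 L/kg = 612.0 L
The loading dose fills Vd to the target concentration.
LD = Vd × C / F = 612.0 × 3.300 / 0.24 = 8415 mg

8420 mg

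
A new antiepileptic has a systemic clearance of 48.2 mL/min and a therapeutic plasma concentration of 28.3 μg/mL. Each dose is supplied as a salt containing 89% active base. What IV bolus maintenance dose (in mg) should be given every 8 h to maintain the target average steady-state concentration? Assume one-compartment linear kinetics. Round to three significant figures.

CL = 48.2 mL/min = 48.2 × 0.06 = 2.892 L/h
D = CL × Css × τ / S = 2.892 × 28.3 × 8 / 0.89 = 735.7 mg

736 mg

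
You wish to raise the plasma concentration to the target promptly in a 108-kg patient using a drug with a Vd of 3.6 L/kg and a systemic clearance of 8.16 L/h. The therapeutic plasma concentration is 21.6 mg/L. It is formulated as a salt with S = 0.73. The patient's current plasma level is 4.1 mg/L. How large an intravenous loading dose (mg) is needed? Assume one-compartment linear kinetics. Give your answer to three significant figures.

Vd(total) = 108 kg × 3.6 L/kg = 388.8 L
Concentration deficit ΔC = 21.6 − 4.1 = 17.50 mg/L
LD = Vd × ΔC / S = 388.8 × 17.50 / 0.73 = 9321 mg

9320 mg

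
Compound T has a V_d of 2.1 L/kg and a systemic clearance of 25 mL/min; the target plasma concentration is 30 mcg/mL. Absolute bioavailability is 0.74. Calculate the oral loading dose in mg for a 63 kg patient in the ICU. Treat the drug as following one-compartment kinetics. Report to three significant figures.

5360 mg

Vd(total) = 63 kg × 2.1 L/kg = 132.3 L
The loading dose fills Vd to the target concentration; clearance is irrelevant here.
LD = Vd × C / F = 132.3 × 30.00 / 0.74 = 5364 mg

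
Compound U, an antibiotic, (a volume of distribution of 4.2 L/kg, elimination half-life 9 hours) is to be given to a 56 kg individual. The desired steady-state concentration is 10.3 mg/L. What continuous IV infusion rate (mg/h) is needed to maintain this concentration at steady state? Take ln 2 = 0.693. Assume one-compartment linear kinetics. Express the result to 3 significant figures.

187 mg/h

Vd(total) = 56 kg × 4.2 L/kg = 235.2 L
k = 0.693/9 = 0.07700 h⁻¹, so CL = k·Vd = 0.07700 × 235.2 = 18.11 L/h
Infusion rate = CL × Css = 18.11 × 10.3 = 186.5 mg/h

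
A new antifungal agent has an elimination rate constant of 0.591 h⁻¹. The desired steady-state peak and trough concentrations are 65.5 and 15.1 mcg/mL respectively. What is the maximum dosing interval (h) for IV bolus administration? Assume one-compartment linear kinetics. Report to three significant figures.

Between IV bolus doses, concentration decays as C = C₀·e^(−kτ), so C_peak/C_trough = e^(kτ).
τ_max = ln(C_peak/C_trough) / k = ln(65.5/15.1) / 0.5910 = 1.467 / 0.5910 = 2.482 h

2.48 h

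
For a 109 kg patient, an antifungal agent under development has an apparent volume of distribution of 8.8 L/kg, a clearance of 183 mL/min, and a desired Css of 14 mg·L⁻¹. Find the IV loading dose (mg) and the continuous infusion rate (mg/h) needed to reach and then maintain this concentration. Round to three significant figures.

Total Vd = 8.8 × 109 = 959.2 L
Loading: fill Vd to C_target → 959.2 L × 14 mg/L = 13430 mg
Convert clearance: 183 mL/min × 60 min/h ÷ 1000 mL/L = 10.98 L/h
Maintenance infusion rate = CL × Css = 10.98 × 14 = 153.7 mg/h

(a) 13400 mg; (b) 154 mg/h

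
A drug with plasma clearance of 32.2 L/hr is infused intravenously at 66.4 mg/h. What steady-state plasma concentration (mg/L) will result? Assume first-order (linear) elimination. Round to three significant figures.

Css = rate / CL = 66.4 / 32.20 = 2.062 mg/L

2.06 mg/L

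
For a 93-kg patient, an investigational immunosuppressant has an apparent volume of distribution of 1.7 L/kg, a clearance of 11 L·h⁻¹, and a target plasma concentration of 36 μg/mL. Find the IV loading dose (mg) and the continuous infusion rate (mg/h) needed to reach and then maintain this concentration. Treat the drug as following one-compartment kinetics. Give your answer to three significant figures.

Vd(total) = 93 kg × 1.7 L/kg = 158.1 L
Loading dose = Vd × C = 158.1 × 36 = 5692 mg
Infusion rate = 11.00 L/h × 36 mg/L = 396.0 mg/h

(a) 5690 mg; (b) 396 mg/h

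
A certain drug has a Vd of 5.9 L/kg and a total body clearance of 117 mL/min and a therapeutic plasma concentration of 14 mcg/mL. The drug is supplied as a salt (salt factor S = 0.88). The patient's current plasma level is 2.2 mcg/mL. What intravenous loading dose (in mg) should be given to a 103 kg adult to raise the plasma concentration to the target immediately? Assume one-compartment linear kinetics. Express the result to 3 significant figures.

Total Vd = 5.9 × 103 = 607.7 L
The loading dose fills Vd to the target concentration.
Concentration deficit ΔC = 14 − 2.2 = 11.80 mg/L
LD = Vd × ΔC / S = 607.7 × 11.80 / 0.88 = 8149 mg

8150 mg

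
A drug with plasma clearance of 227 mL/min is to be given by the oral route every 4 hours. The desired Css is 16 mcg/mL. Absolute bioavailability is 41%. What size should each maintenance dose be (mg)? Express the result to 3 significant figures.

CL = 227 mL/min × 60/1000 = 13.62 L/h
D = CL × Css × τ / F = 13.62 × 16 × 4 / 0.41 = 2126 mg

2130 mg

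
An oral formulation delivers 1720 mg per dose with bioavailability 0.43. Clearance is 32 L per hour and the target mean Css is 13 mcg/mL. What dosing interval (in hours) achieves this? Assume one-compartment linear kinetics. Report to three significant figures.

F·D/τ = CL·Css → τ = F·D / (CL·Css).
τ = 0.43 × 1720 / (32 × 13) = 1.778 h

1.78 h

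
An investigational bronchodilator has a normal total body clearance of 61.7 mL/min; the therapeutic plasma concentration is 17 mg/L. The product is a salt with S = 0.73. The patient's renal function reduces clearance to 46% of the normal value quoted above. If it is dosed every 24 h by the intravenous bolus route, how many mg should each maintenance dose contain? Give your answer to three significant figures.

952 mg

CL = 61.7 mL/min = 61.7 × 0.06 = 3.702 L/h
Patient clearance = 0.46 × 3.702 = 1.703 L/h
D = CL × Css × τ / S = 1.703 × 17 × 24 / 0.73 = 951.8 mg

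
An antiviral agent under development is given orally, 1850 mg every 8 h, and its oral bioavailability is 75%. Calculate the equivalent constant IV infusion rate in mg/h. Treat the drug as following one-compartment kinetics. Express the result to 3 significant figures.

Equivalent systemic input: infusion rate = F·D/τ.
Rate = 0.75 × 1850 / 8 = 173.4 mg/h

173 mg/h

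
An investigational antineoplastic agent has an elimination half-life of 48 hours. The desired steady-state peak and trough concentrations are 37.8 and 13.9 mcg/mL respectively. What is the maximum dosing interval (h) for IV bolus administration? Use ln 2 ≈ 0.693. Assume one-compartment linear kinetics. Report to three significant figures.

k = 0.693 / t½ = 0.693 / 48 = 0.01444 h⁻¹
Between IV bolus doses, concentration decays as C = C₀·e^(−kτ), so C_peak/C_trough = e^(kτ).
τ_max = ln(C_peak/C_trough) / k = ln(37.8/13.9) / 0.01444 = 1.000 / 0.01444 = 69.25 h

69.3 h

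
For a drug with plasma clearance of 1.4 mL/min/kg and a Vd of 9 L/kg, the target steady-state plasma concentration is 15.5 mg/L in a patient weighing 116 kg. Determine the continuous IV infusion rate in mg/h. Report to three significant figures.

151 mg/h

CL = 1.4 mL/min/kg × 116 kg = 162.4 mL/min = 162.4 × 60/1000 = 9.744 L/h
Infusion rate = CL · Css = 9.744 L/h × 15.5 mg/L = 151.0 mg/h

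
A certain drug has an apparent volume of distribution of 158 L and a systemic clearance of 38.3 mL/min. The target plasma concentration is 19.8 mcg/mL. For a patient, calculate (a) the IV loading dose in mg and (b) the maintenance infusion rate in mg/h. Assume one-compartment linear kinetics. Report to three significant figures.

Loading: fill Vd to C_target → 158.0 L × 19.8 mg/L = 3128 mg
Convert clearance: 38.3 mL/min × 60 min/h ÷ 1000 mL/L = 2.298 L/h
Maintenance: replace elimination → rate = CL × Css = 2.298 × 19.8 = 45.50 mg/h

(a) 3130 mg; (b) 45.5 mg/h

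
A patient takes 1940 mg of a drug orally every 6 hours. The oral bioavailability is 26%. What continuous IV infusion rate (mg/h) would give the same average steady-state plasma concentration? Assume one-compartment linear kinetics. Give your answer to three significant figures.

84.1 mg/h

Equivalent systemic input: infusion rate = F·D/τ.
Rate = 0.26 × 1940 / 6 = 84.07 mg/h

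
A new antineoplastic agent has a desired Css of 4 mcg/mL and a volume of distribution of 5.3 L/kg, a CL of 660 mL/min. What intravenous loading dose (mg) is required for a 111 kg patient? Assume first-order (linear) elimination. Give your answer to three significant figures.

2350 mg

Total Vd = 5.3 × 111 = 588.3 L
LD is governed by Vd — clearance does not enter the loading-dose calculation.
LD = Vd × C = 588.3 × 4.000 = 2353 mg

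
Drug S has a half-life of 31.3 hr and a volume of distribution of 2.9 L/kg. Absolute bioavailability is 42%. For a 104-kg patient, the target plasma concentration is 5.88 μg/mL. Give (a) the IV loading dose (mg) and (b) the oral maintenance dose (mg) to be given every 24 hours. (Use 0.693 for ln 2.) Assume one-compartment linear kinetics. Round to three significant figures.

(a) 1770 mg; (b) 2240 mg

Vd = 2.9 L/kg × 104 kg = 301.6 L
LD = Vd × C = 301.6 × 5.88 = 1773 mg
CL = 0.693 × Vd / t½ = 0.693 × 301.6 / 31.3 = 6.678 L/h
D = CL × Css × τ / F = 6.678 × 5.88 × 24 / 0.42 = 2244 mg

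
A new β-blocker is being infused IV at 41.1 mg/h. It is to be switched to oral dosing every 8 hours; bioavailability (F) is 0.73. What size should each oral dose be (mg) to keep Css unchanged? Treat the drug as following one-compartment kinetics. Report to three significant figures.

450 mg

To maintain the same Css, the systemic dosing rate must be unchanged: F·D/τ = infusion rate.
D = rate × τ / F = 41.1 × 8 / 0.73 = 450.4 mg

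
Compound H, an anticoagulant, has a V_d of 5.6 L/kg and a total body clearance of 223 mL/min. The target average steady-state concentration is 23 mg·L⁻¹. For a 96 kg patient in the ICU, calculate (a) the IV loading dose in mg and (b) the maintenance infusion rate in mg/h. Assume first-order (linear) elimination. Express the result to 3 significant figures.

(a) 12400 mg; (b) 308 mg/h

Vd(total) = 96 kg × 5.6 L/kg = 537.6 L
Loading: fill Vd to C_target → 537.6 L × 23 mg/L = 12360 mg
CL = 223 mL/min × 60/1000 = 13.38 L/h
Infusion rate = 13.38 L/h × 23 mg/L = 307.7 mg/h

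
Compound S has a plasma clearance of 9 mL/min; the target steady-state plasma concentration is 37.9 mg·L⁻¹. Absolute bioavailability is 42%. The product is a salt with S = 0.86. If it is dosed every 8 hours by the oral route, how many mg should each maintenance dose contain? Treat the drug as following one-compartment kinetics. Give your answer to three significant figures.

453 mg

CL = 9 mL/min × 60/1000 = 0.5400 L/h
D = CL × Css × τ / F / S = 0.5400 × 37.9 × 8 / 0.42 / 0.86 = 453.3 mg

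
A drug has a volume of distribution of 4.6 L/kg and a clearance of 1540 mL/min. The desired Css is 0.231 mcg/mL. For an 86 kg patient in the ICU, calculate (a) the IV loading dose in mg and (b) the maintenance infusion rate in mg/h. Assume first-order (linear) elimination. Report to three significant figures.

Vd = 4.6 L/kg × 86 kg = 395.6 L
Loading dose = Vd × C = 395.6 × 0.231 = 91.38 mg
CL = 1540 mL/min × 60/1000 = 92.40 L/h
Maintenance infusion rate = CL × Css = 92.40 × 0.231 = 21.34 mg/h

(a) 91.4 mg; (b) 21.3 mg/h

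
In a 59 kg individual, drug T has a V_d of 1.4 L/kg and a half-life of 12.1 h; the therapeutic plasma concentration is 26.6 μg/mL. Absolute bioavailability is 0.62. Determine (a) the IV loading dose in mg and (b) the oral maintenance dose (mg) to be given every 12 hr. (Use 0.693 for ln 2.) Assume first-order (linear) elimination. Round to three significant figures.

(a) 2200 mg; (b) 2440 mg

Vd(total) = 59 kg × 1.4 L/kg = 82.60 L
LD = Vd × C = 82.60 × 26.6 = 2197 mg
CL = 0.693 × Vd / t½ = 0.693 × 82.60 / 12.1 = 4.731 L/h
D = CL × Css × τ / F = 4.731 × 26.6 × 12 / 0.62 = 2436 mg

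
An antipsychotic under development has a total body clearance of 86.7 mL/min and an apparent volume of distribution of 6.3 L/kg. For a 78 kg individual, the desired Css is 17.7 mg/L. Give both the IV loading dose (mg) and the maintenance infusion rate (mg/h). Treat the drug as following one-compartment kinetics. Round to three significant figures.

Vd = 6.3 L/kg × 78 kg = 491.4 L
Loading dose = Vd × C = 491.4 × 17.7 = 8698 mg
Convert clearance: 86.7 mL/min × 60 min/h ÷ 1000 mL/L = 5.202 L/h
Maintenance infusion rate = CL × Css = 5.202 × 17.7 = 92.08 mg/h

(a) 8700 mg; (b) 92.1 mg/h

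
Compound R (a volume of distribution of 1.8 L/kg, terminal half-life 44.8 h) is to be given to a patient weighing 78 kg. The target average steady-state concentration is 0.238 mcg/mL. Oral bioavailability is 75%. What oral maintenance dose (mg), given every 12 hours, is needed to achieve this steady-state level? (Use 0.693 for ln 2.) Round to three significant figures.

Vd(total) = 78 kg × 1.8 L/kg = 140.4 L
k = 0.693/44.8 = 0.01547 h⁻¹, so CL = k·Vd = 0.01547 × 140.4 = 2.172 L/h
D = CL × Css × τ / F = 2.172 × 0.238 × 12 / 0.75 = 8.271 mg

8.27 mg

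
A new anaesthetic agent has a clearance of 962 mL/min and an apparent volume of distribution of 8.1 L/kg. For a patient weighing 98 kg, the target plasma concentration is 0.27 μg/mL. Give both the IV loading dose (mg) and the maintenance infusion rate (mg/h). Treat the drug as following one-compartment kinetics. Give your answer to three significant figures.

(a) 214 mg; (b) 15.6 mg/h

Vd(total) = 98 kg × 8.1 L/kg = 793.8 L
Loading dose = Vd × C = 793.8 × 0.27 = 214.3 mg
CL = 962 mL/min = 962 × 0.06 = 57.72 L/h
Maintenance: replace elimination → rate = CL × Css = 57.72 × 0.27 = 15.58 mg/h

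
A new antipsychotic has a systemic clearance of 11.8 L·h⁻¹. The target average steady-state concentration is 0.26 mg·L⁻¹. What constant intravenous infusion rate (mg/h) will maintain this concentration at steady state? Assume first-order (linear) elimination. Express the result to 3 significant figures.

3.07 mg/h

Rate = CL × Css = 11.80 × 0.26 = 3.068 mg/h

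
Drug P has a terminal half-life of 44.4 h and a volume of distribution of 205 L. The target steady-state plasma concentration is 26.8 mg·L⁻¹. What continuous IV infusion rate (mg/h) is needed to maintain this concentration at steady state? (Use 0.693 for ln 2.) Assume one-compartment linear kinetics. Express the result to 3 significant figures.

85.8 mg/h

CL = 0.693 × Vd / t½ = 0.693 × 205.0 / 44.4 = 3.200 L/h
Infusion rate = CL × Css = 3.200 × 26.8 = 85.76 mg/h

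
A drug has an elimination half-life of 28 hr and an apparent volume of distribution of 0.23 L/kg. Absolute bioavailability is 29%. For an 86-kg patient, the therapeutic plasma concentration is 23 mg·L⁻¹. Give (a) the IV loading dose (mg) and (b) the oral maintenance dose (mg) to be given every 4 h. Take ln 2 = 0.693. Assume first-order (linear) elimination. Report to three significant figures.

Vd = 0.23 L/kg × 86 kg = 19.78 L
LD = Vd × C = 19.78 × 23 = 454.9 mg
CL = 0.693 × Vd / t½ = 0.693 × 19.78 / 28 = 0.4896 L/h
D = CL × Css × τ / F = 0.4896 × 23 × 4 / 0.29 = 155.3 mg

(a) 455 mg; (b) 155 mg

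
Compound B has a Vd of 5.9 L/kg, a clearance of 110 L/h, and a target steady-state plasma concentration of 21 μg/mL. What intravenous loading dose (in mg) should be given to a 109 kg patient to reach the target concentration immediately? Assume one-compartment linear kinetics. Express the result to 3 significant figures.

Vd = 5.9 L/kg × 109 kg = 643.1 L
LD = Vd × C = 643.1 × 21.00 = 13510 mg

13500 mg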